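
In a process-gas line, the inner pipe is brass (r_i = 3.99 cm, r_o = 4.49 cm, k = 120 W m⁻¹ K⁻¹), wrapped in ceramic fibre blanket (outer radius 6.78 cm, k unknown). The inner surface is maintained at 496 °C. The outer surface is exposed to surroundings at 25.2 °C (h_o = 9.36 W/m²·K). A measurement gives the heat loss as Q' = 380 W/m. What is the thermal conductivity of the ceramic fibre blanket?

k = 0.0664 W/m·K

ΣR = ΔT/Q' = |496 − 25.2|/380 = 1.239 m·K/W
Known resistances:
  R'_brass = ln(0.0449/0.0399)/(2πk) = 0.1181/(2π·120) = 1.566×10^-4 m·K/W
  R'_conv,out = 1/(2πr h) = 1/(2π·0.0678·9.36) = 0.2508 m·K/W
R_ceramic fibre blanket = ΣR − ΣR_known = 1.239 − 0.2510 = 0.9880 m·K/W
ln(r₂/r₁)/(2πk) = 0.9880 ⇒ k = 0.4121/(2π·0.9880) = 0.0664 W/m·K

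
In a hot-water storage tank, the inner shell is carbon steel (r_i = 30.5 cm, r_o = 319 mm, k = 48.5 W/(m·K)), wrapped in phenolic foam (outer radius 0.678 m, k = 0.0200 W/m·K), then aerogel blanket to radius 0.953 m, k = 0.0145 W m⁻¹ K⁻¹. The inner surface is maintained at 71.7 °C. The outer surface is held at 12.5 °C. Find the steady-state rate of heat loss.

Resistance network (inner→outer):
  R_carbon steel = (1/0.305 − 1/0.319)/(4πk) = 0.1439/(4π·48.5) = 2.361×10^-4 K/W
  R_phenolic foam = (1/0.319 − 1/0.678)/(4πk) = 1.660/(4π·0.0200) = 6.604 K/W
  R_aerogel blanket = (1/0.678 − 1/0.953)/(4πk) = 0.4256/(4π·0.0145) = 2.336 K/W
ΣR = 2.361×10^-4 + 6.604 + 2.336 = 8.940 K/W
Q = ΔT/ΣR = (71.7 °C − 12.5 °C)/8.940 = 6.62 W

Q = 6.62 W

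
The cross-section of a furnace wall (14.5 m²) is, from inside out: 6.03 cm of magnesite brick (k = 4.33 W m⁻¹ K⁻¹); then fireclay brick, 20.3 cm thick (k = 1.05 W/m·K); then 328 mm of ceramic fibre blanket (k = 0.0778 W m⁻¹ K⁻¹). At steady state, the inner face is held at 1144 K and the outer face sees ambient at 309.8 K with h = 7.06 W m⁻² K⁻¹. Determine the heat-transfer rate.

Resistance network (inner→outer):
  R_magnesite brick = L/(kA) = 0.0603/(4.33·14.5) = 9.604×10^-4 K/W
  R_fireclay brick = L/(kA) = 0.203/(1.05·14.5) = 0.01333 K/W
  R_ceramic fibre blanket = L/(kA) = 0.328/(0.0778·14.5) = 0.2908 K/W
  R_conv,out = 1/(hA) = 1/(7.06·14.5) = 0.009768 K/W
ΣR = 9.604×10^-4 + 0.01333 + 0.2908 + 0.009768 = 0.3149 K/W
Q = ΔT/ΣR = (1144 K − 309.8 K)/0.3149 = 2650 W

Q = 2.65 kW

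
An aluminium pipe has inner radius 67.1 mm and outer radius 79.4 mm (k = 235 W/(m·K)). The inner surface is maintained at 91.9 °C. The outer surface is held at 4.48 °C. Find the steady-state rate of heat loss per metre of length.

Q' = 2πk·ΔT/ln(r₂/r₁) = 2π × 235 × 87.42 / ln(0.0794/0.0671) = 7.67×10^5 W/m

Q' = 767 kW/m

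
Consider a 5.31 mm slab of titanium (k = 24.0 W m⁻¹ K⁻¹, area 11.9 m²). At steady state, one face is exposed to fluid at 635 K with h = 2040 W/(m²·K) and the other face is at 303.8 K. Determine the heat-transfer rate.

Series thermal resistances, inner to outer:
  R_conv,in = 1/(hA) = 1/(2040·11.9) = 4.119×10^-5 K/W
  R_titanium = L/(kA) = 0.00531/(24.0·11.9) = 1.859×10^-5 K/W
ΣR = 4.119×10^-5 + 1.859×10^-5 = 5.978×10^-5 K/W
Q = ΔT/ΣR = (635 K − 303.8 K)/5.978×10^-5 = 5.54×10^6 W

Q = 5.54×10^6 W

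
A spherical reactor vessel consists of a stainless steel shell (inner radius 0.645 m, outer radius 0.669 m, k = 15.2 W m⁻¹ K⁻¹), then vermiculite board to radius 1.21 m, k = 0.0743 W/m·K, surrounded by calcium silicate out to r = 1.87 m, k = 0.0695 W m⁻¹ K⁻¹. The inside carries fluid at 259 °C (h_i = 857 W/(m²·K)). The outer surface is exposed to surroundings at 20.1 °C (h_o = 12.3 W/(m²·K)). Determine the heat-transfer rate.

Q = 227 W

Treat each layer as a resistance in series:
  R_conv,in = 1/(4πr²h) = 1/(4π·0.645²·857) = 2.232×10^-4 K/W
  R_stainless steel = (1/0.645 − 1/0.669)/(4πk) = 0.05562/(4π·15.2) = 2.912×10^-4 K/W
  R_vermiculite board = (1/0.669 − 1/1.21)/(4πk) = 0.6683/(4π·0.0743) = 0.7158 K/W
  R_calcium silicate = (1/1.21 − 1/1.87)/(4πk) = 0.2917/(4π·0.0695) = 0.3340 K/W
  R_conv,out = 1/(4πr²h) = 1/(4π·1.87²·12.3) = 0.001850 K/W
ΣR = 2.232×10^-4 + 2.912×10^-4 + 0.7158 + 0.3340 + 0.001850 = 1.052 K/W
Q = ΔT/ΣR = (259 °C − 20.1 °C)/1.052 = 227 W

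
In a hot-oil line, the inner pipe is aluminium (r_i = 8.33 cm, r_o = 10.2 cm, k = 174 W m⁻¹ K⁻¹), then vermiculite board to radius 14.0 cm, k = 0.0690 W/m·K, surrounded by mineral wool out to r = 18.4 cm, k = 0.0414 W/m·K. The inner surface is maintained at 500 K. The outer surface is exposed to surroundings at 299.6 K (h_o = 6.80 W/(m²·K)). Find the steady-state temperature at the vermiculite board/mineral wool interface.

T = 423 K

Treat each layer as a resistance in series:
  R'_aluminium = ln(0.102/0.0833)/(2πk) = 0.2025/(2π·174) = 1.852×10^-4 m·K/W
  R'_vermiculite board = ln(0.140/0.102)/(2πk) = 0.3167/(2π·0.0690) = 0.7304 m·K/W
  R'_mineral wool = ln(0.184/0.140)/(2πk) = 0.2733/(2π·0.0414) = 1.051 m·K/W
  R'_conv,out = 1/(2πr h) = 1/(2π·0.184·6.80) = 0.1272 m·K/W
ΣR = 1.852×10^-4 + 0.7304 + 1.051 + 0.1272 = 1.909 m·K/W
Q' = ΔT/ΣR = (500 K − 299.6 K)/1.909 = 105.0 W/m
From the inner boundary to the vermiculite board/mineral wool interface, ΣR_partial = 0.7306 m·K/W.
T_interface = T_in − Q'·ΣR_partial = 500 K − (105.0)(0.7306) = 423 K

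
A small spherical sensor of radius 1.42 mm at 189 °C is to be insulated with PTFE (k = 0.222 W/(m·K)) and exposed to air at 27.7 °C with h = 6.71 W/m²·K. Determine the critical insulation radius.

For a sphere, r_cr = 2k_ins/h = 2·0.222/6.71 = 0.0662 m = 6.62 cm

r_cr = 6.62 cm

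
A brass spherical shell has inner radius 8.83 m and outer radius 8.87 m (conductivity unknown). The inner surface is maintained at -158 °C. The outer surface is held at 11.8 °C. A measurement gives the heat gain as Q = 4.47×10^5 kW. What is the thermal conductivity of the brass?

ΣR = ΔT/Q = |-158 − 11.8|/4.47×10^8 = 3.799×10^-7 K/W
(1/r₁−1/r₂)/(4πk) = 3.799×10^-7 ⇒ k = 5.107×10^-4/(4π·3.799×10^-7) = 107 W/m·K

k = 107 W/m·K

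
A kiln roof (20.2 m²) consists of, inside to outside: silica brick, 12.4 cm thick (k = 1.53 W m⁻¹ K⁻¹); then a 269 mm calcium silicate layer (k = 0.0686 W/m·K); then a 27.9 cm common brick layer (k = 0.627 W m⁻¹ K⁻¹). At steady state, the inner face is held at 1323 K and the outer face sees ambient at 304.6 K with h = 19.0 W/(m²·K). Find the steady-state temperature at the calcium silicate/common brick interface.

Series thermal resistances, inner to outer:
  R_silica brick = L/(kA) = 0.124/(1.53·20.2) = 0.004012 K/W
  R_calcium silicate = L/(kA) = 0.269/(0.0686·20.2) = 0.1941 K/W
  R_common brick = L/(kA) = 0.279/(0.627·20.2) = 0.02203 K/W
  R_conv,out = 1/(hA) = 1/(19.0·20.2) = 0.002606 K/W
ΣR = 0.004012 + 0.1941 + 0.02203 + 0.002606 = 0.2227 K/W
Q = ΔT/ΣR = (1323 K − 304.6 K)/0.2227 = 4573 W
From the inner boundary to the calcium silicate/common brick interface, ΣR_partial = 0.1981 K/W.
T_interface = T_in − Q·ΣR_partial = 1323 K − (4573)(0.1981) = 417 K

T = 417 K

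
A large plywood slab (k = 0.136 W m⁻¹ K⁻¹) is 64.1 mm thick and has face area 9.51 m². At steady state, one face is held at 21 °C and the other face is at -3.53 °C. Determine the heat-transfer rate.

Q = 495 W

Q = kA·ΔT/L = 0.136 × 9.51 × |21 °C − -3.53 °C| / 0.0641 = 495 W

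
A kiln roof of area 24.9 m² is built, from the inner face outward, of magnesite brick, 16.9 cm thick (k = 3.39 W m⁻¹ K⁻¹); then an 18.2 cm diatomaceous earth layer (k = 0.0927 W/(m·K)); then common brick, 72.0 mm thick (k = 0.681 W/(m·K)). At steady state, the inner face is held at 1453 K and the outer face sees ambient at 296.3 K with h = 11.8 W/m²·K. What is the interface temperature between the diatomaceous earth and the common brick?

Resistance network (inner→outer):
  R_magnesite brick = L/(kA) = 0.169/(3.39·24.9) = 0.002002 K/W
  R_diatomaceous earth = L/(kA) = 0.182/(0.0927·24.9) = 0.07885 K/W
  R_common brick = L/(kA) = 0.0720/(0.681·24.9) = 0.004246 K/W
  R_conv,out = 1/(hA) = 1/(11.8·24.9) = 0.003403 K/W
ΣR = 0.002002 + 0.07885 + 0.004246 + 0.003403 = 0.08850 K/W
Q = ΔT/ΣR = (1453 K − 296.3 K)/0.08850 = 13070 W
From the inner boundary to the diatomaceous earth/common brick interface, ΣR_partial = 0.08085 K/W.
T_interface = T_in − Q·ΣR_partial = 1453 K − (13070)(0.08085) = 396 K

T = 396 K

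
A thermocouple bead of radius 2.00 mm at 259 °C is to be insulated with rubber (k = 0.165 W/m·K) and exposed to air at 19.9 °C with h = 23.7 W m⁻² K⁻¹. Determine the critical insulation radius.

For a sphere, r_cr = 2k_ins/h = 2·0.165/23.7 = 0.0139 m = 1.39 cm

r_cr = 1.39 cm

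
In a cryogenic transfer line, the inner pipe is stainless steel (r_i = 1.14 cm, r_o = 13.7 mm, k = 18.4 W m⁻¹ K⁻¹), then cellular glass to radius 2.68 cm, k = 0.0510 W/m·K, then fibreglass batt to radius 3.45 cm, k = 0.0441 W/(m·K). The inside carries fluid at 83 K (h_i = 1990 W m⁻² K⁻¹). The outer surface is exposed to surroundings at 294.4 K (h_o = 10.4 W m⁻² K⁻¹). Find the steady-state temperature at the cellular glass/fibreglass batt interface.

T = 211.6 K

Resistance network (inner→outer):
  R'_conv,in = 1/(2πr h) = 1/(2π·0.0114·1990) = 0.007016 m·K/W
  R'_stainless steel = ln(0.0137/0.0114)/(2πk) = 0.1838/(2π·18.4) = 0.001590 m·K/W
  R'_cellular glass = ln(0.0268/0.0137)/(2πk) = 0.6710/(2π·0.0510) = 2.094 m·K/W
  R'_fibreglass batt = ln(0.0345/0.0268)/(2πk) = 0.2526/(2π·0.0441) = 0.9115 m·K/W
  R'_conv,out = 1/(2πr h) = 1/(2π·0.0345·10.4) = 0.4436 m·K/W
ΣR = 0.007016 + 0.001590 + 2.094 + 0.9115 + 0.4436 = 3.458 m·K/W
Q' = ΔT/ΣR = (83 K − 294.4 K)/3.458 = -61.13 W/m
From the inner boundary to the cellular glass/fibreglass batt interface, ΣR_partial = 2.103 m·K/W.
T_interface = T_in − Q'·ΣR_partial = 83 K − (-61.13)(2.103) = 211.6 K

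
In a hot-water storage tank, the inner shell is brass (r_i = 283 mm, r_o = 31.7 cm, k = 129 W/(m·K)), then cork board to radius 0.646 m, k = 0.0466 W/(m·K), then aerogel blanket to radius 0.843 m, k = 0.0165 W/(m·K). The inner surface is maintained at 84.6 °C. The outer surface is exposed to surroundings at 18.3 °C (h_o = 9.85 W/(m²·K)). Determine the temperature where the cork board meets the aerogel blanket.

Treat each layer as a resistance in series:
  R_brass = (1/0.283 − 1/0.317)/(4πk) = 0.3790/(4π·129) = 2.338×10^-4 K/W
  R_cork board = (1/0.317 − 1/0.646)/(4πk) = 1.607/(4π·0.0466) = 2.744 K/W
  R_aerogel blanket = (1/0.646 − 1/0.843)/(4πk) = 0.3617/(4π·0.0165) = 1.745 K/W
  R_conv,out = 1/(4πr²h) = 1/(4π·0.843²·9.85) = 0.01137 K/W
ΣR = 2.338×10^-4 + 2.744 + 1.745 + 0.01137 = 4.501 K/W
Q = ΔT/ΣR = (84.6 °C − 18.3 °C)/4.501 = 14.73 W
From the inner boundary to the cork board/aerogel blanket interface, ΣR_partial = 2.744 K/W.
T_interface = T_in − Q·ΣR_partial = 84.6 °C − (14.73)(2.744) = 44.2 °C

T = 44.2 °C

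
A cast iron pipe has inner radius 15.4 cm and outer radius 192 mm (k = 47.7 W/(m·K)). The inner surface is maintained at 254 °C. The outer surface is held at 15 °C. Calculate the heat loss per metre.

Q' = 3.25×10^5 W/m

Q' = 2πk·ΔT/ln(r₂/r₁) = 2π × 47.7 × 239 / ln(0.192/0.154) = 3.25×10^5 W/m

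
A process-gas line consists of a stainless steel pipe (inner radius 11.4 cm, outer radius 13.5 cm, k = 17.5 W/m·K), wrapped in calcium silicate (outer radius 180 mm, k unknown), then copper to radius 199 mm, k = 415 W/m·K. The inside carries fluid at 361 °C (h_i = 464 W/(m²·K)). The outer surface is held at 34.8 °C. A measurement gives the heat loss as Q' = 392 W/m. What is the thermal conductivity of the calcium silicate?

k = 0.0553 W/m·K

ΣR = ΔT/Q' = |361 − 34.8|/392 = 0.8321 m·K/W
Known resistances:
  R'_conv,in = 1/(2πr h) = 1/(2π·0.114·464) = 0.003009 m·K/W
  R'_stainless steel = ln(0.135/0.114)/(2πk) = 0.1691/(2π·17.5) = 0.001538 m·K/W
  R'_copper = ln(0.199/0.180)/(2πk) = 0.1003/(2π·415) = 3.848×10^-5 m·K/W
R_calcium silicate = ΣR − ΣR_known = 0.8321 − 0.004585 = 0.8275 m·K/W
ln(r₂/r₁)/(2πk) = 0.8275 ⇒ k = 0.2877/(2π·0.8275) = 0.0553 W/m·K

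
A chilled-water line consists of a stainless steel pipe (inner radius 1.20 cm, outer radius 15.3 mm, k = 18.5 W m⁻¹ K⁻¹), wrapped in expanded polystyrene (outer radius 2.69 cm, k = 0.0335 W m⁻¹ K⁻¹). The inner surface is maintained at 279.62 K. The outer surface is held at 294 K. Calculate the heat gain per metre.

Resistance network (inner→outer):
  R'_stainless steel = ln(0.0153/0.0120)/(2πk) = 0.2429/(2π·18.5) = 0.002090 m·K/W
  R'_expanded polystyrene = ln(0.0269/0.0153)/(2πk) = 0.5643/(2π·0.0335) = 2.681 m·K/W
ΣR = 0.002090 + 2.681 = 2.683 m·K/W
Q' = ΔT/ΣR = (279.62 K − 294 K)/2.683 = -5.36 W/m
(Negative Q' ⇒ heat flows inward; heat gain = 5.36 W/m.)

Q' = 5.36 W/m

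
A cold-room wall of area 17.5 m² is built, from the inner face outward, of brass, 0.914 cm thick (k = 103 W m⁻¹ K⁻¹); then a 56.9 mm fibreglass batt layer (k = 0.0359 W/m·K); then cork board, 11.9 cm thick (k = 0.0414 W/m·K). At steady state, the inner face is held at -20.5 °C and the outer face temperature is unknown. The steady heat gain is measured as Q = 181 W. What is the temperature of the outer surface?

Series resistances:
  R_brass = L/(kA) = 0.00914/(103·17.5) = 5.071×10^-6 K/W
  R_fibreglass batt = L/(kA) = 0.0569/(0.0359·17.5) = 0.09057 K/W
  R_cork board = L/(kA) = 0.119/(0.0414·17.5) = 0.1643 K/W
ΣR = 0.2548 K/W
ΔT = Q·ΣR = 181 × 0.2548 = 46.12 K
Heat flows inward, so T_out = T_in + ΔT = -20.5 + 46.12 = 25.6 °C

T_out = 25.6 °C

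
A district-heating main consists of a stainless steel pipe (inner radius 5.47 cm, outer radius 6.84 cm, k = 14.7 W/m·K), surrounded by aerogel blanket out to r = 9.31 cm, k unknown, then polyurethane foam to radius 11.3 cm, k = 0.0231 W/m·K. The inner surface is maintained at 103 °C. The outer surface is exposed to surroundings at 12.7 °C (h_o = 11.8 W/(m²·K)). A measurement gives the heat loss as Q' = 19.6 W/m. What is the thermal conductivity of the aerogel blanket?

k = 0.0156 W/m·K

ΣR = ΔT/Q' = |103 − 12.7|/19.6 = 4.607 m·K/W
Known resistances:
  R'_stainless steel = ln(0.0684/0.0547)/(2πk) = 0.2235/(2π·14.7) = 0.002420 m·K/W
  R'_polyurethane foam = ln(0.113/0.0931)/(2πk) = 0.1937/(2π·0.0231) = 1.335 m·K/W
  R'_conv,out = 1/(2πr h) = 1/(2π·0.113·11.8) = 0.1194 m·K/W
R_aerogel blanket = ΣR − ΣR_known = 4.607 − 1.457 = 3.150 m·K/W
ln(r₂/r₁)/(2πk) = 3.150 ⇒ k = 0.3083/(2π·3.150) = 0.0156 W/m·K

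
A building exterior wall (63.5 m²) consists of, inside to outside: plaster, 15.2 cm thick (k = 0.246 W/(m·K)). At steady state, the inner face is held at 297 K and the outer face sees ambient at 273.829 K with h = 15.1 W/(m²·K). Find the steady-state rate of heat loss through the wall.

Series thermal resistances, inner to outer:
  R_plaster = L/(kA) = 0.152/(0.246·63.5) = 0.009730 K/W
  R_conv,out = 1/(hA) = 1/(15.1·63.5) = 0.001043 K/W
ΣR = 0.009730 + 0.001043 = 0.01077 K/W
Q = ΔT/ΣR = (297 K − 273.829 K)/0.01077 = 2150 W

Q = 2.15 kW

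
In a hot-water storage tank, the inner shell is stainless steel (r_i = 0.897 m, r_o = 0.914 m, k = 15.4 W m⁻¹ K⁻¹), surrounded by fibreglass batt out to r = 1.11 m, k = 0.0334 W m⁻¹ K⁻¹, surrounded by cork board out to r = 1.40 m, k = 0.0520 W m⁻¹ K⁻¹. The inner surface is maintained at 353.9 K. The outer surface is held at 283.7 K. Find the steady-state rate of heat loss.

Q = 94.1 W

Treat each layer as a resistance in series:
  R_stainless steel = (1/0.897 − 1/0.914)/(4πk) = 0.02074/(4π·15.4) = 1.071×10^-4 K/W
  R_fibreglass batt = (1/0.914 − 1/1.11)/(4πk) = 0.1932/(4π·0.0334) = 0.4603 K/W
  R_cork board = (1/1.11 − 1/1.40)/(4πk) = 0.1866/(4π·0.0520) = 0.2856 K/W
ΣR = 1.071×10^-4 + 0.4603 + 0.2856 = 0.7460 K/W
Q = ΔT/ΣR = (353.9 K − 283.7 K)/0.7460 = 94.1 W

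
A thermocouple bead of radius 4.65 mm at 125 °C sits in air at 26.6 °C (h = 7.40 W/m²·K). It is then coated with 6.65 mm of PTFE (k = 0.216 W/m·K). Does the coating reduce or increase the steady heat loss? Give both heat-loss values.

Critical radius for a sphere: r_cr = 2k/h = 0.0584 m = 5.84 cm.
Outer radius after coating: r₂ = 0.00465 + 0.00665 = 0.01130 m.
Since r₁ < r_cr and r₂ ≤ r_cr, the coating moves toward the maximum at r_cr — heat loss rises.
Bare: R = 1/(4πr₁²h) = 497.3 K/W; Q = 98.4/497.3 = 0.198 W.
Coated: R = R_cond + R_conv = 130.8 K/W; Q = 98.4/130.8 = 0.752 W.

increases: 0.198 → 0.752 W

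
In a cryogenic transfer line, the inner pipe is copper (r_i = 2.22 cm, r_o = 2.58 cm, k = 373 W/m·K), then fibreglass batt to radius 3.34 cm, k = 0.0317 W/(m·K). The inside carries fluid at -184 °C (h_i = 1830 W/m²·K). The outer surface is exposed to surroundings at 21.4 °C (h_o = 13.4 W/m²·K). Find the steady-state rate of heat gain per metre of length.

Q' = 124 W/m

Treat each layer as a resistance in series:
  R'_conv,in = 1/(2πr h) = 1/(2π·0.0222·1830) = 0.003918 m·K/W
  R'_copper = ln(0.0258/0.0222)/(2πk) = 0.1503/(2π·373) = 6.412×10^-5 m·K/W
  R'_fibreglass batt = ln(0.0334/0.0258)/(2πk) = 0.2582/(2π·0.0317) = 1.296 m·K/W
  R'_conv,out = 1/(2πr h) = 1/(2π·0.0334·13.4) = 0.3556 m·K/W
ΣR = 0.003918 + 6.412×10^-5 + 1.296 + 0.3556 = 1.656 m·K/W
Q' = ΔT/ΣR = (-184 °C − 21.4 °C)/1.656 = -124 W/m
(Negative Q' ⇒ heat flows inward; heat gain = 124 W/m.)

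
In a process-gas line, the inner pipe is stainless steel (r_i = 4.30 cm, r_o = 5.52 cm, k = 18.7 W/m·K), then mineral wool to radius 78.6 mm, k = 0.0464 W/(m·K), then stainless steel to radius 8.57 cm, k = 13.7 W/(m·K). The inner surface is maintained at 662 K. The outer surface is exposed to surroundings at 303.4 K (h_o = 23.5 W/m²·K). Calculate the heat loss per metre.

Resistance network (inner→outer):
  R'_stainless steel = ln(0.0552/0.0430)/(2πk) = 0.2498/(2π·18.7) = 0.002126 m·K/W
  R'_mineral wool = ln(0.0786/0.0552)/(2πk) = 0.3534/(2π·0.0464) = 1.212 m·K/W
  R'_stainless steel = ln(0.0857/0.0786)/(2πk) = 0.08648/(2π·13.7) = 0.001005 m·K/W
  R'_conv,out = 1/(2πr h) = 1/(2π·0.0857·23.5) = 0.07903 m·K/W
ΣR = 0.002126 + 1.212 + 0.001005 + 0.07903 = 1.294 m·K/W
Q' = ΔT/ΣR = (662 K − 303.4 K)/1.294 = 277 W/m

Q' = 277 W/m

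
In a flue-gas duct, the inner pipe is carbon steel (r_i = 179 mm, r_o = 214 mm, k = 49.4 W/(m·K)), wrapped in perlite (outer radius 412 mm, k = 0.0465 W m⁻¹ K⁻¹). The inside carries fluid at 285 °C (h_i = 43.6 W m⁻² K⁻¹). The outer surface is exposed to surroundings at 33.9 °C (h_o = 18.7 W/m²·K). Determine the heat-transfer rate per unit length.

Treat each layer as a resistance in series:
  R'_conv,in = 1/(2πr h) = 1/(2π·0.179·43.6) = 0.02039 m·K/W
  R'_carbon steel = ln(0.214/0.179)/(2πk) = 0.1786/(2π·49.4) = 5.754×10^-4 m·K/W
  R'_perlite = ln(0.412/0.214)/(2πk) = 0.6550/(2π·0.0465) = 2.242 m·K/W
  R'_conv,out = 1/(2πr h) = 1/(2π·0.412·18.7) = 0.02066 m·K/W
ΣR = 0.02039 + 5.754×10^-4 + 2.242 + 0.02066 = 2.284 m·K/W
Q' = ΔT/ΣR = (285 °C − 33.9 °C)/2.284 = 110 W/m

Q' = 110 W/m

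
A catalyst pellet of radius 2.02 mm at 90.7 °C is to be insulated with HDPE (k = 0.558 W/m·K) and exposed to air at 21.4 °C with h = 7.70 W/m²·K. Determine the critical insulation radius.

r_cr = 14.5 cm

For a sphere, r_cr = 2k_ins/h = 2·0.558/7.70 = 0.145 m = 14.5 cm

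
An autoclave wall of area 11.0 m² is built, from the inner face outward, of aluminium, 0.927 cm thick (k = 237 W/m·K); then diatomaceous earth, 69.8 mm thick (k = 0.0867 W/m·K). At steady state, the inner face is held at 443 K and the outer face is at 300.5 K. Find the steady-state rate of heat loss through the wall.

Q = 1950 W

Resistance network (inner→outer):
  R_aluminium = L/(kA) = 0.00927/(237·11.0) = 3.556×10^-6 K/W
  R_diatomaceous earth = L/(kA) = 0.0698/(0.0867·11.0) = 0.07319 K/W
ΣR = 3.556×10^-6 + 0.07319 = 0.07319 K/W
Q = ΔT/ΣR = (443 K − 300.5 K)/0.07319 = 1950 W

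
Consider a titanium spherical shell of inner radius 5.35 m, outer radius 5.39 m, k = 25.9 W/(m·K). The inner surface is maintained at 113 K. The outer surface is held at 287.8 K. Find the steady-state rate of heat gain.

Q = 4.10×10^7 W

Q = 4πk·ΔT/(1/r₁ − 1/r₂) = 4π × 25.9 × 174.8 / (1/5.35 − 1/5.39) = 4.10×10^7 W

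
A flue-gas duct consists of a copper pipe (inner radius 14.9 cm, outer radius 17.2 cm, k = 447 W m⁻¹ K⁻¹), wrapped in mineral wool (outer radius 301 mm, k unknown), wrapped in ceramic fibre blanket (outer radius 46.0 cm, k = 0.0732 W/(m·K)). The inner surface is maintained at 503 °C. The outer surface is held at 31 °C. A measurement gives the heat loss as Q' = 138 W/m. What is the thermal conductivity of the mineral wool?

ΣR = ΔT/Q' = |503 − 31|/138 = 3.420 m·K/W
Known resistances:
  R'_copper = ln(0.172/0.149)/(2πk) = 0.1435/(2π·447) = 5.111×10^-5 m·K/W
  R'_ceramic fibre blanket = ln(0.460/0.301)/(2πk) = 0.4241/(2π·0.0732) = 0.9221 m·K/W
R_mineral wool = ΣR − ΣR_known = 3.420 − 0.9222 = 2.498 m·K/W
ln(r₂/r₁)/(2πk) = 2.498 ⇒ k = 0.5596/(2π·2.498) = 0.0357 W/m·K

k = 0.0357 W/m·K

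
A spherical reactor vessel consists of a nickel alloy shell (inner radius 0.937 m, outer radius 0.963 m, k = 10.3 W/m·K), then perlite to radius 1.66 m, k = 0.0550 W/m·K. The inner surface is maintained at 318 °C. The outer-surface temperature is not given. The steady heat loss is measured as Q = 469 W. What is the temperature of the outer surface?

Series resistances:
  R_nickel alloy = (1/0.937 − 1/0.963)/(4πk) = 0.02881/(4π·10.3) = 2.226×10^-4 K/W
  R_perlite = (1/0.963 − 1/1.66)/(4πk) = 0.4360/(4π·0.0550) = 0.6308 K/W
ΣR = 0.6311 K/W
ΔT = Q·ΣR = 469 × 0.6311 = 296.0 K
Heat flows outward, so T_out = T_in − ΔT = 318 − 296.0 = 22.0 °C

T_out = 22.0 °C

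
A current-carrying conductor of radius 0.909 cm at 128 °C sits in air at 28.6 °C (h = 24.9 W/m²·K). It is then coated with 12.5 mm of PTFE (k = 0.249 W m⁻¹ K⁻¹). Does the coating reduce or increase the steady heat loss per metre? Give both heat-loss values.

Critical radius for a cylinder: r_cr = k/h = 0.0100 m = 1.00 cm.
Outer radius after coating: r₂ = 0.00909 + 0.0125 = 0.02159 m.
r₁ < r_cr < r₂: heat loss rises to a maximum at r_cr then falls. Whether the coating helps depends on whether Q(r₂) has dropped back below Q(r₁).
Bare: R = 1/(2πr₁h) = 0.7032 m·K/W; Q = 99.4/0.7032 = 141 W/m.
Coated: R = R_cond + R_conv = 0.8490 m·K/W; Q = 99.4/0.8490 = 117 W/m.

reduces: 141 → 117 W/m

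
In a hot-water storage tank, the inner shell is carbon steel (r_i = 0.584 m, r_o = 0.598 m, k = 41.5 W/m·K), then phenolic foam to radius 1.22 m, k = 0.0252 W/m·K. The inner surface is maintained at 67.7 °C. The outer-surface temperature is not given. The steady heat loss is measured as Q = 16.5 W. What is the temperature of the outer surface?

T_out = 23.3 °C

Sum the resistances:
  R_carbon steel = (1/0.584 − 1/0.598)/(4πk) = 0.04009/(4π·41.5) = 7.687×10^-5 K/W
  R_phenolic foam = (1/0.598 − 1/1.22)/(4πk) = 0.8526/(4π·0.0252) = 2.692 K/W
ΣR = 2.692 K/W
ΔT = Q·ΣR = 16.5 × 2.692 = 44.42 K
Heat flows outward, so T_out = T_in − ΔT = 67.7 − 44.42 = 23.3 °C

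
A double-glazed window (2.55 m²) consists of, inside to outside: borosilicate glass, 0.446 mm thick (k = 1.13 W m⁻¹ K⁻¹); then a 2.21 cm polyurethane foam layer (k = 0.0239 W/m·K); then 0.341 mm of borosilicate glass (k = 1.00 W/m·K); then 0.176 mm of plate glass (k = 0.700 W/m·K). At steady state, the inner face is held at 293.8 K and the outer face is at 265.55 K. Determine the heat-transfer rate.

Q = 77.8 W

Treat each layer as a resistance in series:
  R_borosilicate glass = L/(kA) = 4.46×10^-4/(1.13·2.55) = 1.548×10^-4 K/W
  R_polyurethane foam = L/(kA) = 0.0221/(0.0239·2.55) = 0.3626 K/W
  R_borosilicate glass = L/(kA) = 3.41×10^-4/(1.00·2.55) = 1.337×10^-4 K/W
  R_plate glass = L/(kA) = 1.76×10^-4/(0.700·2.55) = 9.860×10^-5 K/W
ΣR = 1.548×10^-4 + 0.3626 + 1.337×10^-4 + 9.860×10^-5 = 0.3630 K/W
Q = ΔT/ΣR = (293.8 K − 265.55 K)/0.3630 = 77.8 W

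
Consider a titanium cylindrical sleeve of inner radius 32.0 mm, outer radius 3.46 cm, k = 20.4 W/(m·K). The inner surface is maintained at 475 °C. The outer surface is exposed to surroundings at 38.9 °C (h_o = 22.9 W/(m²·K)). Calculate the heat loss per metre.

Resistance network (inner→outer):
  R'_titanium = ln(0.0346/0.0320)/(2πk) = 0.07812/(2π·20.4) = 6.095×10^-4 m·K/W
  R'_conv,out = 1/(2πr h) = 1/(2π·0.0346·22.9) = 0.2009 m·K/W
ΣR = 6.095×10^-4 + 0.2009 = 0.2015 m·K/W
Q' = ΔT/ΣR = (475 °C − 38.9 °C)/0.2015 = 2160 W/m

Q' = 2.16 kW/m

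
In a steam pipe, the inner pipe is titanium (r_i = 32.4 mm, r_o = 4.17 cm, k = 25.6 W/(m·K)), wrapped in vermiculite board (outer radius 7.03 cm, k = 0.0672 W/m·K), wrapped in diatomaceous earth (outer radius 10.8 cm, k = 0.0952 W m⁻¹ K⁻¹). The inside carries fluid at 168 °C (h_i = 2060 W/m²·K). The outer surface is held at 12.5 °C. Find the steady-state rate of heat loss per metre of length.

Treat each layer as a resistance in series:
  R'_conv,in = 1/(2πr h) = 1/(2π·0.0324·2060) = 0.002385 m·K/W
  R'_titanium = ln(0.0417/0.0324)/(2πk) = 0.2523/(2π·25.6) = 0.001569 m·K/W
  R'_vermiculite board = ln(0.0703/0.0417)/(2πk) = 0.5223/(2π·0.0672) = 1.237 m·K/W
  R'_diatomaceous earth = ln(0.108/0.0703)/(2πk) = 0.4294/(2π·0.0952) = 0.7178 m·K/W
ΣR = 0.002385 + 0.001569 + 1.237 + 0.7178 = 1.959 m·K/W
Q' = ΔT/ΣR = (168 °C − 12.5 °C)/1.959 = 79.4 W/m

Q' = 79.4 W/m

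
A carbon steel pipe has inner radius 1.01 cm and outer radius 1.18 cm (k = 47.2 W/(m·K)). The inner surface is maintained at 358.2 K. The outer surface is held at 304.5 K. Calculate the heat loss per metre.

Q' = 1.02×10^5 W/m

Q' = 2πk·ΔT/ln(r₂/r₁) = 2π × 47.2 × 53.7 / ln(0.0118/0.0101) = 1.02×10^5 W/m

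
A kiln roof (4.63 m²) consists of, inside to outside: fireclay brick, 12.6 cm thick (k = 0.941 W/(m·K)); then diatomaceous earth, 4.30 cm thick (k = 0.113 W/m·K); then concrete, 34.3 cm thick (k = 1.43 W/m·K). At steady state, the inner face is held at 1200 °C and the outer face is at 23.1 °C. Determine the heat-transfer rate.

Resistance network (inner→outer):
  R_fireclay brick = L/(kA) = 0.126/(0.941·4.63) = 0.02892 K/W
  R_diatomaceous earth = L/(kA) = 0.0430/(0.113·4.63) = 0.08219 K/W
  R_concrete = L/(kA) = 0.343/(1.43·4.63) = 0.05181 K/W
ΣR = 0.02892 + 0.08219 + 0.05181 = 0.1629 K/W
Q = ΔT/ΣR = (1200 °C − 23.1 °C)/0.1629 = 7220 W

Q = 7.22 kW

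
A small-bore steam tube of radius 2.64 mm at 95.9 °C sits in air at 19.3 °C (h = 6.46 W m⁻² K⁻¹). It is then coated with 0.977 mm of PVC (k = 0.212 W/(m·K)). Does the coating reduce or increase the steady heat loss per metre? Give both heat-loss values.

Critical radius for a cylinder: r_cr = k/h = 0.0328 m = 3.28 cm.
Outer radius after coating: r₂ = 0.00264 + 9.77×10^-4 = 0.003617 m.
Since r₁ < r_cr and r₂ ≤ r_cr, the coating moves toward the maximum at r_cr — heat loss rises.
Bare: R = 1/(2πr₁h) = 9.332 m·K/W; Q = 76.6/9.332 = 8.21 W/m.
Coated: R = R_cond + R_conv = 7.048 m·K/W; Q = 76.6/7.048 = 10.9 W/m.

increases: 8.21 → 10.9 W/m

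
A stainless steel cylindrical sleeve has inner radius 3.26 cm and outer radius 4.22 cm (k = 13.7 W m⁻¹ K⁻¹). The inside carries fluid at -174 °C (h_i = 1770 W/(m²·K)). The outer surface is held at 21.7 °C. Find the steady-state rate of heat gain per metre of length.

Treat each layer as a resistance in series:
  R'_conv,in = 1/(2πr h) = 1/(2π·0.0326·1770) = 0.002758 m·K/W
  R'_stainless steel = ln(0.0422/0.0326)/(2πk) = 0.2581/(2π·13.7) = 0.002998 m·K/W
ΣR = 0.002758 + 0.002998 = 0.005756 m·K/W
Q' = ΔT/ΣR = (-174 °C − 21.7 °C)/0.005756 = -34000 W/m
(Negative Q' ⇒ heat flows inward; heat gain = 34000 W/m.)

Q' = 34.0 kW/m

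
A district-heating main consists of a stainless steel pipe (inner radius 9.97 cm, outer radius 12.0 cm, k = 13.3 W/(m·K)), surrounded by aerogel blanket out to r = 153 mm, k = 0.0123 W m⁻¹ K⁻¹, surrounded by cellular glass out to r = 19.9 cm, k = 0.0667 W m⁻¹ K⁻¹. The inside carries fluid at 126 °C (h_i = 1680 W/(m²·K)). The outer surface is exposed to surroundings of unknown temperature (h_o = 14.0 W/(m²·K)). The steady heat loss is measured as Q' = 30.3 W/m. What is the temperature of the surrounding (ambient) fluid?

Sum the resistances:
  R'_conv,in = 1/(2πr h) = 1/(2π·0.0997·1680) = 9.502×10^-4 m·K/W
  R'_stainless steel = ln(0.120/0.0997)/(2πk) = 0.1853/(2π·13.3) = 0.002218 m·K/W
  R'_aerogel blanket = ln(0.153/0.120)/(2πk) = 0.2429/(2π·0.0123) = 3.144 m·K/W
  R'_cellular glass = ln(0.199/0.153)/(2πk) = 0.2629/(2π·0.0667) = 0.6272 m·K/W
  R'_conv,out = 1/(2πr h) = 1/(2π·0.199·14.0) = 0.05713 m·K/W
ΣR = 3.831 m·K/W
ΔT = Q'·ΣR = 30.3 × 3.831 = 116.1 K
Heat flows outward, so T_out = T_in − ΔT = 126 − 116.1 = 9.9 °C

T_out = 9.9 °C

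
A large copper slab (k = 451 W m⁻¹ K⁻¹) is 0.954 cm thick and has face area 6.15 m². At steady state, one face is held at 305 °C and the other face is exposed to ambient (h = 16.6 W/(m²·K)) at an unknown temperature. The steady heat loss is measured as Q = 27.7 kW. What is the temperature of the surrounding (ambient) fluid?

Sum the resistances:
  R_copper = L/(kA) = 0.00954/(451·6.15) = 3.440×10^-6 K/W
  R_conv,out = 1/(hA) = 1/(16.6·6.15) = 0.009795 K/W
ΣR = 0.009799 K/W
ΔT = Q·ΣR = 27700 × 0.009799 = 271.4 K
Heat flows outward, so T_out = T_in − ΔT = 305 − 271.4 = 33.6 °C

T_out = 33.6 °C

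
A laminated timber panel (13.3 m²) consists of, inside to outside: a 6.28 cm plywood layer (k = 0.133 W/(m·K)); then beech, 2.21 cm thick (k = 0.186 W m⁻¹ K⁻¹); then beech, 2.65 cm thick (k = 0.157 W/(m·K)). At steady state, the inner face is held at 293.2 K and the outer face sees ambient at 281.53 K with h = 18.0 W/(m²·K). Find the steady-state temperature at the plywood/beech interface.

T = 286.4 K

Resistance network (inner→outer):
  R_plywood = L/(kA) = 0.0628/(0.133·13.3) = 0.03550 K/W
  R_beech = L/(kA) = 0.0221/(0.186·13.3) = 0.008934 K/W
  R_beech = L/(kA) = 0.0265/(0.157·13.3) = 0.01269 K/W
  R_conv,out = 1/(hA) = 1/(18.0·13.3) = 0.004177 K/W
ΣR = 0.03550 + 0.008934 + 0.01269 + 0.004177 = 0.06130 K/W
Q = ΔT/ΣR = (293.2 K − 281.53 K)/0.06130 = 190.4 W
From the inner boundary to the plywood/beech interface, ΣR_partial = 0.03550 K/W.
T_interface = T_in − Q·ΣR_partial = 293.2 K − (190.4)(0.03550) = 286.4 K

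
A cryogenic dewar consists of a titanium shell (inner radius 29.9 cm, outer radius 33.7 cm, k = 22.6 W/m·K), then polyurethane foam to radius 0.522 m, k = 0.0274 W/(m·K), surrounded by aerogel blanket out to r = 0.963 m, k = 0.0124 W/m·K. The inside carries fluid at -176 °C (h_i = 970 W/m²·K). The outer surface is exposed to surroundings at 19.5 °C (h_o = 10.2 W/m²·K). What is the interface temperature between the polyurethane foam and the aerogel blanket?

T = -107 °C

Treat each layer as a resistance in series:
  R_conv,in = 1/(4πr²h) = 1/(4π·0.299²·970) = 9.176×10^-4 K/W
  R_titanium = (1/0.299 − 1/0.337)/(4πk) = 0.3771/(4π·22.6) = 0.001328 K/W
  R_polyurethane foam = (1/0.337 − 1/0.522)/(4πk) = 1.052/(4π·0.0274) = 3.054 K/W
  R_aerogel blanket = (1/0.522 − 1/0.963)/(4πk) = 0.8773/(4π·0.0124) = 5.630 K/W
  R_conv,out = 1/(4πr²h) = 1/(4π·0.963²·10.2) = 0.008413 K/W
ΣR = 9.176×10^-4 + 0.001328 + 3.054 + 5.630 + 0.008413 = 8.695 K/W
Q = ΔT/ΣR = (-176 °C − 19.5 °C)/8.695 = -22.48 W
From the inner boundary to the polyurethane foam/aerogel blanket interface, ΣR_partial = 3.056 K/W.
T_interface = T_in − Q·ΣR_partial = -176 °C − (-22.48)(3.056) = -107 °C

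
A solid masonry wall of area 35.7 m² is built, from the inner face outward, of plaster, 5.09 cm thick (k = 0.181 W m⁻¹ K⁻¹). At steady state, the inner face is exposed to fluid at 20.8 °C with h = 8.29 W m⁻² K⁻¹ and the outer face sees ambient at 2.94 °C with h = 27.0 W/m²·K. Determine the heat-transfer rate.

Treat each layer as a resistance in series:
  R_conv,in = 1/(hA) = 1/(8.29·35.7) = 0.003379 K/W
  R_plaster = L/(kA) = 0.0509/(0.181·35.7) = 0.007877 K/W
  R_conv,out = 1/(hA) = 1/(27.0·35.7) = 0.001037 K/W
ΣR = 0.003379 + 0.007877 + 0.001037 = 0.01229 K/W
Q = ΔT/ΣR = (20.8 °C − 2.94 °C)/0.01229 = 1450 W

Q = 1450 W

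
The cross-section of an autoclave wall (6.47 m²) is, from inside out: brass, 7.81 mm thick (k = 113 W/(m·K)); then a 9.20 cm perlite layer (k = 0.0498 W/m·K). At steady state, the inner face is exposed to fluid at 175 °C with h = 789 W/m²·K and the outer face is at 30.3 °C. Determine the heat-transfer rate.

Q = 506 W

Treat each layer as a resistance in series:
  R_conv,in = 1/(hA) = 1/(789·6.47) = 1.959×10^-4 K/W
  R_brass = L/(kA) = 0.00781/(113·6.47) = 1.068×10^-5 K/W
  R_perlite = L/(kA) = 0.0920/(0.0498·6.47) = 0.2855 K/W
ΣR = 1.959×10^-4 + 1.068×10^-5 + 0.2855 = 0.2857 K/W
Q = ΔT/ΣR = (175 °C − 30.3 °C)/0.2857 = 506 W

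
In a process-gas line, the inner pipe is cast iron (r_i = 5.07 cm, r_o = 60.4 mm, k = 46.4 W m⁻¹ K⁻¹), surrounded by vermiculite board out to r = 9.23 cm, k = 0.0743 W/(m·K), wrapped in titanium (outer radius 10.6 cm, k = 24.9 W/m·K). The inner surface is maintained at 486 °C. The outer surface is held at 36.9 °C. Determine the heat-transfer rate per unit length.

Q' = 494 W/m

Resistance network (inner→outer):
  R'_cast iron = ln(0.0604/0.0507)/(2πk) = 0.1751/(2π·46.4) = 6.005×10^-4 m·K/W
  R'_vermiculite board = ln(0.0923/0.0604)/(2πk) = 0.4241/(2π·0.0743) = 0.9084 m·K/W
  R'_titanium = ln(0.106/0.0923)/(2πk) = 0.1384/(2π·24.9) = 8.846×10^-4 m·K/W
ΣR = 6.005×10^-4 + 0.9084 + 8.846×10^-4 = 0.9099 m·K/W
Q' = ΔT/ΣR = (486 °C − 36.9 °C)/0.9099 = 494 W/m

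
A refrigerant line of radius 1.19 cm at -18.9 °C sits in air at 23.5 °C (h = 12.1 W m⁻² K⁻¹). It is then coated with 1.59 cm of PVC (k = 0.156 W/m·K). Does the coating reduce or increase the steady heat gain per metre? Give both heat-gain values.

Critical radius for a cylinder: r_cr = k/h = 0.0129 m = 1.29 cm.
Outer radius after coating: r₂ = 0.0119 + 0.0159 = 0.0278 m.
r₁ < r_cr < r₂: heat gain rises to a maximum at r_cr then falls. Whether the coating helps depends on whether Q(r₂) has dropped back below Q(r₁).
Bare: R = 1/(2πr₁h) = 1.105 m·K/W; Q = 42.4/1.105 = 38.4 W/m.
Coated: R = R_cond + R_conv = 1.339 m·K/W; Q = 42.4/1.339 = 31.7 W/m.

reduces: 38.4 → 31.7 W/m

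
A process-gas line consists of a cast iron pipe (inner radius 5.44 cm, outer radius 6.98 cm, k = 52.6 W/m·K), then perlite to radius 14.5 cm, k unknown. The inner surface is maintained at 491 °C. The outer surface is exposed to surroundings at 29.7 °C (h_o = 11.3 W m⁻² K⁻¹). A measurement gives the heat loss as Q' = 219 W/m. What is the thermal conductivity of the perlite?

ΣR = ΔT/Q' = |491 − 29.7|/219 = 2.106 m·K/W
Known resistances:
  R'_cast iron = ln(0.0698/0.0544)/(2πk) = 0.2493/(2π·52.6) = 7.542×10^-4 m·K/W
  R'_conv,out = 1/(2πr h) = 1/(2π·0.145·11.3) = 0.09713 m·K/W
R_perlite = ΣR − ΣR_known = 2.106 − 0.09788 = 2.008 m·K/W
ln(r₂/r₁)/(2πk) = 2.008 ⇒ k = 0.7311/(2π·2.008) = 0.0579 W/m·K

k = 0.0579 W/m·K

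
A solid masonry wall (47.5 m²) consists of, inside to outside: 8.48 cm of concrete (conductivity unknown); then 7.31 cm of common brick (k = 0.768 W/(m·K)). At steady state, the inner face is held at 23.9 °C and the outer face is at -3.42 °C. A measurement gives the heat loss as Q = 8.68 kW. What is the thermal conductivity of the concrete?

k = 1.56 W/m·K

ΣR = ΔT/Q = |23.9 − -3.42|/8680 = 0.003147 K/W
Known resistances:
  R_common brick = L/(kA) = 0.0731/(0.768·47.5) = 0.002004 K/W
R_concrete = ΣR − ΣR_known = 0.003147 − 0.002004 = 0.001143 K/W
L/(kA) = 0.001143 ⇒ k = 0.0848/(0.001143·47.5) = 1.56 W/m·K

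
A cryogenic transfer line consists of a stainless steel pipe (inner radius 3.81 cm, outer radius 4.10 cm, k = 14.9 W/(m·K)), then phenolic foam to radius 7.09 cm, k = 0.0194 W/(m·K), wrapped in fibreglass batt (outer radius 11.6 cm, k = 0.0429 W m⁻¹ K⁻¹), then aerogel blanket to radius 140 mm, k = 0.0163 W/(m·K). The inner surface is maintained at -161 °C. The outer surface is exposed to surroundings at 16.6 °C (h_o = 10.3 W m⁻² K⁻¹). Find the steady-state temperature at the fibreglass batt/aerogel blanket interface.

T = -25.2 °C

Resistance network (inner→outer):
  R'_stainless steel = ln(0.0410/0.0381)/(2πk) = 0.07336/(2π·14.9) = 7.836×10^-4 m·K/W
  R'_phenolic foam = ln(0.0709/0.0410)/(2πk) = 0.5477/(2π·0.0194) = 4.493 m·K/W
  R'_fibreglass batt = ln(0.116/0.0709)/(2πk) = 0.4923/(2π·0.0429) = 1.826 m·K/W
  R'_aerogel blanket = ln(0.140/0.116)/(2πk) = 0.1881/(2π·0.0163) = 1.836 m·K/W
  R'_conv,out = 1/(2πr h) = 1/(2π·0.140·10.3) = 0.1104 m·K/W
ΣR = 7.836×10^-4 + 4.493 + 1.826 + 1.836 + 0.1104 = 8.266 m·K/W
Q' = ΔT/ΣR = (-161 °C − 16.6 °C)/8.266 = -21.49 W/m
From the inner boundary to the fibreglass batt/aerogel blanket interface, ΣR_partial = 6.320 m·K/W.
T_interface = T_in − Q'·ΣR_partial = -161 °C − (-21.49)(6.320) = -25.2 °C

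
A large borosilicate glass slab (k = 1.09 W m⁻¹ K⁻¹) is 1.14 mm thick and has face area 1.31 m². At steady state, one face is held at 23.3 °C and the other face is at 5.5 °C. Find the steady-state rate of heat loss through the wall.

Q = 22.3 kW

Q = kA·ΔT/L = 1.09 × 1.31 × |23.3 °C − 5.5 °C| / 0.00114 = 22300 W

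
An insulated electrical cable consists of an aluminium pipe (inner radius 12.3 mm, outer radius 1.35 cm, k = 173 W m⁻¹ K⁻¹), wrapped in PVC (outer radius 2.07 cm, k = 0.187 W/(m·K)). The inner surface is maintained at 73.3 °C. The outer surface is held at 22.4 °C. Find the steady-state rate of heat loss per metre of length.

Resistance network (inner→outer):
  R'_aluminium = ln(0.0135/0.0123)/(2πk) = 0.09309/(2π·173) = 8.564×10^-5 m·K/W
  R'_PVC = ln(0.0207/0.0135)/(2πk) = 0.4274/(2π·0.187) = 0.3638 m·K/W
ΣR = 8.564×10^-5 + 0.3638 = 0.3639 m·K/W
Q' = ΔT/ΣR = (73.3 °C − 22.4 °C)/0.3639 = 140 W/m

Q' = 140 W/m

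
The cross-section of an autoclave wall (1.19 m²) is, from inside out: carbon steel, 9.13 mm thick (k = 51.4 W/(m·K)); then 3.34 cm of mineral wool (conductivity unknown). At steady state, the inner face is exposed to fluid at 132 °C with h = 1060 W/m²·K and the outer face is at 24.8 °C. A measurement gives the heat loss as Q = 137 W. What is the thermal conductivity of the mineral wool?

k = 0.0359 W/m·K

ΣR = ΔT/Q = |132 − 24.8|/137 = 0.7825 K/W
Known resistances:
  R_conv,in = 1/(hA) = 1/(1060·1.19) = 7.928×10^-4 K/W
  R_carbon steel = L/(kA) = 0.00913/(51.4·1.19) = 1.493×10^-4 K/W
R_mineral wool = ΣR − ΣR_known = 0.7825 − 9.421×10^-4 = 0.7816 K/W
L/(kA) = 0.7816 ⇒ k = 0.0334/(0.7816·1.19) = 0.0359 W/m·K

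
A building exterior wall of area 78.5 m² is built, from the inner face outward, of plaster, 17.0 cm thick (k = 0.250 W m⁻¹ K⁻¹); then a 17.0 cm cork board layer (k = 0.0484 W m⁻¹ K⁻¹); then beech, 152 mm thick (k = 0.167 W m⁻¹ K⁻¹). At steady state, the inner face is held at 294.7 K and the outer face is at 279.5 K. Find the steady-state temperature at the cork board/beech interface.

Resistance network (inner→outer):
  R_plaster = L/(kA) = 0.170/(0.250·78.5) = 0.008662 K/W
  R_cork board = L/(kA) = 0.170/(0.0484·78.5) = 0.04474 K/W
  R_beech = L/(kA) = 0.152/(0.167·78.5) = 0.01159 K/W
ΣR = 0.008662 + 0.04474 + 0.01159 = 0.06499 K/W
Q = ΔT/ΣR = (294.7 K − 279.5 K)/0.06499 = 233.9 W
From the inner boundary to the cork board/beech interface, ΣR_partial = 0.05340 K/W.
T_interface = T_in − Q·ΣR_partial = 294.7 K − (233.9)(0.05340) = 282.21 K

T = 282.21 K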